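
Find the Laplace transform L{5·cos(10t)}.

L{cos(ωt)} = s/(s² + ω²), so L{cos(10t)} = s/(s² + 100). Then L{5·cos(10t)} = 5·s/(s² + 100) = 5s/(s² + 100)

Final answer: 5s/(s² + 100)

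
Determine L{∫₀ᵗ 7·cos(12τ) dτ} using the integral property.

L{∫₀ᵗ f(τ)dτ} = F(s)/s with F(s) = 7s/(s² + 144), so the result is (7s/(s² + 144))/s = 7/(s² + 144)

Final answer: 7/(s² + 144)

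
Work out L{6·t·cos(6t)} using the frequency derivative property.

L{cos(6t)} = s/(s² + 36). Derivative: d/ds[s/(s² + 36)] = [(s² + 36) - s·2s]/(s² + 36)² = (36 - s²)/(s² + 36)². So L{t·cos(6t)} = -F'(s) = (s² - 36)/(s² + 36)². Then L{6·t·cos(6t)} = 6·(s² - 36)/(s² + 36)²

Final answer: 6·(s² - 36)/(s² + 36)²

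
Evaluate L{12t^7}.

L{t^n} = n!/s^(n+1). So L{12t^7} = 12·7!/s^8 = 60480/s^8

Final answer: 60480/s^8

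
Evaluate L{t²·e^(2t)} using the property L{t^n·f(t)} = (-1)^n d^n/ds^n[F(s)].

L{e^(2t)} = 1/(s-2). d/ds[1/(s-2)] = -1/(s-2)². d²/ds²[1/(s-2)] = 2/(s-2)³. So L{t²·e^(2t)} = (-1)² · 2/(s-2)³ = 2/(s-2)³

Final answer: 2/(s-2)³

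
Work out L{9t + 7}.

L{9t + 7} = 9·L{t} + 7·L{1} = 9/s² + 7/s

Final answer: 9/s² + 7/s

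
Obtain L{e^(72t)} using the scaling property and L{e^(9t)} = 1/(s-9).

Using L{f(at)} = (1/a)F(s/a) with a=8 and f(t) = e^(9t): L{e^(72t)} = (1/8) · 1/((s/8)-9) = (1/8) · 8/(s-72) = 1/(s-72)

Final answer: 1/(s-72)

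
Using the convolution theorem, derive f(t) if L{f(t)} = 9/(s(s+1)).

9/(s(s+1)) = (9/s)·(1/(s+1)) = L{9}·L{e^(-t)}. By convolution, f(t) = 9*e^(-t) = ∫₀ᵗ 9·e^(-τ) dτ = 9·(1 - e^(-t))/1

Final answer: 9·(1 - e^(-t))/1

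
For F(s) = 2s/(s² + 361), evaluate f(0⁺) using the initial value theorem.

f(0⁺) = lim_{s→∞} s·2s/(s² + 361) = lim_{s→∞} 2s²/(s² + 361) = 2

Final answer: 2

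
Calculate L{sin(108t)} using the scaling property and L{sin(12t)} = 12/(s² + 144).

Using L{f(at)} = (1/a)F(s/a) with a=9: L{sin(108t)} = (1/9) · 12/((s/9)² + 144) = (1/9) · 12·81/(s² + 11664) = 108/(s² + 11664)

Final answer: 108/(s² + 11664)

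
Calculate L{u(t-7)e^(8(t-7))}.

u(t-a)f(t-a) with f(t)=e^(8t). L{e^(8t)} = 1/(s-8). By time shift: e^(-7s)/(s-8)

Final answer: e^(-7s)/(s-8)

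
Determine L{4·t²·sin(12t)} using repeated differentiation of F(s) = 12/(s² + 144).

F(s) = 12/(s² + 144). F'(s) = -24s/(s² + 144)². F''(s) = -24(144 - 3s²)/(s² + 144)³ = (72s² - 3456)/(s² + 144)³. So L{t²·sin(12t)} = (-1)² F''(s) = (72s² - 3456)/(s² + 144)³. Then L{4·t²·sin(12t)} = 4·(72s² - 3456)/(s² + 144)³ = (288s² - 13824)/(s² + 144)³

Final answer: (288s² - 13824)/(s² + 144)³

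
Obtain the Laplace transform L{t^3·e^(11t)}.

L{t^n·e^(at)} = n!/(s-a)^(n+1), so L{t^3·e^(11t)} = 6/(s-11)^4

Final answer: 6/(s-11)^4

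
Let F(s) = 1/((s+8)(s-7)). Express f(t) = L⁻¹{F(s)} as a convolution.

1/((s+8)(s-7)) = (1/(s+8))·(1/(s-7)) = L{e^(-8t)}·L{e^(7t)}. So f(t) = e^(-8t)*e^(7t) = ∫₀ᵗ e^(-8τ)·e^(7(t-τ)) dτ

Final answer: ∫₀ᵗ e^(-8τ)·e^(7(t-τ)) dτ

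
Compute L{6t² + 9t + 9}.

L{6t² + 9t + 9} = 6·2/s³ + 9/s² + 9/s = 12/s³ + 9/s² + 9/s

Final answer: 12/s³ + 9/s² + 9/s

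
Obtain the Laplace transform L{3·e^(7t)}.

L{e^(at)} = 1/(s-a), so L{e^(7t)} = 1/(s-7). Then L{3·e^(7t)} = 3/(s-7)

Final answer: 3/(s-7)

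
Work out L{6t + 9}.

L{6t + 9} = 6·L{t} + 9·L{1} = 6/s² + 9/s

Final answer: 6/s² + 9/s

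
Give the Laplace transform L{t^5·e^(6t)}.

L{t^n·e^(at)} = n!/(s-a)^(n+1), so L{t^5·e^(6t)} = 120/(s-6)^6

Final answer: 120/(s-6)^6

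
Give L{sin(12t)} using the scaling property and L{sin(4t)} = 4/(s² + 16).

Using L{f(at)} = (1/a)F(s/a) with a=3: L{sin(12t)} = (1/3) · 4/((s/3)² + 16) = (1/3) · 4·9/(s² + 144) = 12/(s² + 144)

Final answer: 12/(s² + 144)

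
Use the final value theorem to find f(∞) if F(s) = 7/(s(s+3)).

f(∞) = lim_{s→0} s·7/(s(s+3)) = lim_{s→0} 7/(s+3) = 7/3 = 7/3

Final answer: 7/3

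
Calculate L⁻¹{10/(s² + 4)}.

This is the form c·a/(s² + a²) with a = 2, c = 5. L⁻¹ = 5·sin(2t)

Final answer: 5·sin(2t)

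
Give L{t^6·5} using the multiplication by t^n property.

L{5} = 5/s. d^1/ds^1[1/s] = -1/s². d^2/ds^2[1/s] = 2/s^3. d^3/ds^3[1/s] = -6/s^4. d^4/ds^4[1/s] = 24/s^5. d^5/ds^5[1/s] = -120/s^6. d^6/ds^6[1/s] = 720/s^7. So L{t^6} = (-1)^{6}·720/s^7 = 720/s^7. Then L{t^6·5} = 5·720/s^7 = 3600/s^7

Final answer: 3600/s^7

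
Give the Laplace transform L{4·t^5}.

L{t^n} = n!/s^(n+1), so L{t^5} = 120/s^6. Then L{4·t^5} = 4·120/s^6 = 480/s^6

Final answer: 480/s^6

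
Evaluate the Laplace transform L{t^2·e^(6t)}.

L{t^n·e^(at)} = n!/(s-a)^(n+1), so L{t^2·e^(6t)} = 2/(s-6)^3

Final answer: 2/(s-6)^3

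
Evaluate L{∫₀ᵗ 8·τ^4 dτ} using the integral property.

L{∫₀ᵗ f(τ)dτ} = F(s)/s with f(t) = 8t^4. F(s) = 192/s^5, so L{∫₀ᵗ 8·τ^4 dτ} = (192/s^5)/s = 192/s^6. (Check: ∫₀ᵗ 8·τ^4 dτ = 8t^5/5.)

Final answer: 192/s^6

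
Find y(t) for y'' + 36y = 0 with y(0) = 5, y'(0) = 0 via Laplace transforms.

L{y''} + 36L{y} = 0. s²Y - 5s - 0 + 36Y = 0. Y(s² + 36) = 5s. Y = (5s)/(s² + 36). Inverting: y(t) = 5cos(6t)

Final answer: y(t) = 5cos(6t)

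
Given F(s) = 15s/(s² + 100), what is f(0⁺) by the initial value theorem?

f(0⁺) = lim_{s→∞} s·15s/(s² + 100) = lim_{s→∞} 15s²/(s² + 100) = 15

Final answer: 15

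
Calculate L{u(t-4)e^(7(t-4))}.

u(t-a)f(t-a) with f(t)=e^(7t). L{e^(7t)} = 1/(s-7). By time shift: e^(-4s)/(s-7)

Final answer: e^(-4s)/(s-7)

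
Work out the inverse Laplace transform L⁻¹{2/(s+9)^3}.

L⁻¹{n!/(s-a)^(n+1)} = t^n·e^(at) with n=2, a=-9. So L⁻¹{2/(s+9)^3} = t^2·e^(-9t)

Final answer: t^2·e^(-9t)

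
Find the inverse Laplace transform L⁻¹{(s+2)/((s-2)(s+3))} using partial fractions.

Using partial fractions, f(t) = (4e^(2t) + e^(-3t))/5

Final answer: (4e^(2t) + e^(-3t))/5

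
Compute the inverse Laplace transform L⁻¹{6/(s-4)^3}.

L⁻¹{n!/(s-a)^(n+1)} = t^n·e^(at) with n=2, a=4. So L⁻¹{2/(s-4)^3} = t^2·e^(4t), and L⁻¹{6/(s-4)^3} = (6/2)·t^2·e^(4t) = 3·t^2·e^(4t)

Final answer: 3·t^2·e^(4t)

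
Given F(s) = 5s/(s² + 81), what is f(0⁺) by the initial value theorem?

f(0⁺) = lim_{s→∞} s·5s/(s² + 81) = lim_{s→∞} 5s²/(s² + 81) = 5

Final answer: 5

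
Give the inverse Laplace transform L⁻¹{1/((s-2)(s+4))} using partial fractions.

Decompose: A/(s-2) + B/(s+4). A = 1/6, B = -1/6. f(t) = (e^(2t) - e^(-4t))/6

Final answer: (e^(2t) - e^(-4t))/6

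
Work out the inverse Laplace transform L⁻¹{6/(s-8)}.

L⁻¹{1/(s-a)} = e^(at), so L⁻¹{1/(s-8)} = e^(8t), and L⁻¹{6/(s-8)} = 6·e^(8t)

Final answer: 6·e^(8t)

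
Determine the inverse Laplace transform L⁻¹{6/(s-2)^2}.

L⁻¹{n!/(s-a)^(n+1)} = t^n·e^(at) with n=1, a=2. So L⁻¹{1/(s-2)^2} = t·e^(2t), and L⁻¹{6/(s-2)^2} = (6/1)·t·e^(2t) = 6·t·e^(2t)

Final answer: 6·t·e^(2t)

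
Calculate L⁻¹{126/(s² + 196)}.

This is the form c·a/(s² + a²) with a = 14, c = 9. L⁻¹ = 9·sin(14t)

Final answer: 9·sin(14t)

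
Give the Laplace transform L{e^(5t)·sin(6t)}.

L{e^(at)·sin(ωt)} = ω/((s-a)² + ω²), so L{e^(5t)·sin(6t)} = 6/((s-5)² + 36)

Final answer: 6/((s-5)² + 36)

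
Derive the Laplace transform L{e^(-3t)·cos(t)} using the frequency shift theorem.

Frequency shift: L{e^(at)f(t)} = F(s-a). L{e^(-3t)·cos(t)} = (s+3)/((s+3)² + 1)

Final answer: (s+3)/((s+3)² + 1)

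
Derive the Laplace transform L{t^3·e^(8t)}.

L{t^n·e^(at)} = n!/(s-a)^(n+1), so L{t^3·e^(8t)} = 6/(s-8)^4

Final answer: 6/(s-8)^4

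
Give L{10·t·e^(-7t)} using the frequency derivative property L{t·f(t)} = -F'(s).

L{e^(-7t)} = 1/(s+7). By frequency derivative: L{t·e^(-7t)} = -d/ds[1/(s+7)] = -(-1)/(s+7)² = 1/(s+7)². Then L{10·t·e^(-7t)} = 10·1/(s+7)² = 10/(s+7)²

Final answer: 10/(s+7)²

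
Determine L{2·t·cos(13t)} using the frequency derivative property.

L{cos(13t)} = s/(s² + 169). Derivative: d/ds[s/(s² + 169)] = [(s² + 169) - s·2s]/(s² + 169)² = (169 - s²)/(s² + 169)². So L{t·cos(13t)} = -F'(s) = (s² - 169)/(s² + 169)². Then L{2·t·cos(13t)} = 2·(s² - 169)/(s² + 169)²

Final answer: 2·(s² - 169)/(s² + 169)²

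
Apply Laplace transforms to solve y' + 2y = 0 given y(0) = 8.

L{y'} + 2L{y} = 0. sY - 8 + 2Y = 0. Y(s+2) = 8. Y = 8/(s+2)

Final answer: y(t) = 8e^(-2t)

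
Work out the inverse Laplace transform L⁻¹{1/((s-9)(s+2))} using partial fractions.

Decompose: A/(s-9) + B/(s+2). A = 1/11, B = -1/11. f(t) = (e^(9t) - e^(-2t))/11

Final answer: (e^(9t) - e^(-2t))/11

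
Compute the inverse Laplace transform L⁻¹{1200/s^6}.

L⁻¹{n!/s^(n+1)} = t^n with n=5. So L⁻¹{120/s^6} = t^5, and L⁻¹{1200/s^6} = (1200/120)·t^5 = 10·t^5

Final answer: 10·t^5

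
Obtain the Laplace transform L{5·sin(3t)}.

L{sin(ωt)} = ω/(s² + ω²), so L{sin(3t)} = 3/(s² + 9). Then L{5·sin(3t)} = 5·3/(s² + 9) = 15/(s² + 9)

Final answer: 15/(s² + 9)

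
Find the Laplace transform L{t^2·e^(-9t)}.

L{t^n·e^(at)} = n!/(s-a)^(n+1), so L{t^2·e^(-9t)} = 2/(s+9)^3

Final answer: 2/(s+9)^3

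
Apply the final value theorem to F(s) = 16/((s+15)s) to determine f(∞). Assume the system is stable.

f(∞) = lim_{s→0} sF(s) = lim_{s→0} 16/(s+15) = 16/15

Final answer: 16/15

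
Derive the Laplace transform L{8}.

L{8} = 8 · L{1} = 8/s

Final answer: 8/s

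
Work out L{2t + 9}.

L{2t + 9} = 2·L{t} + 9·L{1} = 2/s² + 9/s

Final answer: 2/s² + 9/s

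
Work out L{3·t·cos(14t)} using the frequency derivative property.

L{cos(14t)} = s/(s² + 196). Derivative: d/ds[s/(s² + 196)] = [(s² + 196) - s·2s]/(s² + 196)² = (196 - s²)/(s² + 196)². So L{t·cos(14t)} = -F'(s) = (s² - 196)/(s² + 196)². Then L{3·t·cos(14t)} = 3·(s² - 196)/(s² + 196)²

Final answer: 3·(s² - 196)/(s² + 196)²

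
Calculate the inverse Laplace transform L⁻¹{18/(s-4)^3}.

L⁻¹{n!/(s-a)^(n+1)} = t^n·e^(at) with n=2, a=4. So L⁻¹{2/(s-4)^3} = t^2·e^(4t), and L⁻¹{18/(s-4)^3} = (18/2)·t^2·e^(4t) = 9·t^2·e^(4t)

Final answer: 9·t^2·e^(4t)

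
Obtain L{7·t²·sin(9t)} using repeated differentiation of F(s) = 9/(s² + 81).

F(s) = 9/(s² + 81). F'(s) = -18s/(s² + 81)². F''(s) = -18(81 - 3s²)/(s² + 81)³ = (54s² - 1458)/(s² + 81)³. So L{t²·sin(9t)} = (-1)² F''(s) = (54s² - 1458)/(s² + 81)³. Then L{7·t²·sin(9t)} = 7·(54s² - 1458)/(s² + 81)³ = (378s² - 10206)/(s² + 81)³

Final answer: (378s² - 10206)/(s² + 81)³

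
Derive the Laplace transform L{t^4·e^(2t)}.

L{t^n·e^(at)} = n!/(s-a)^(n+1), so L{t^4·e^(2t)} = 24/(s-2)^5

Final answer: 24/(s-2)^5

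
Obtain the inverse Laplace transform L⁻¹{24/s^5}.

L⁻¹{n!/s^(n+1)} = t^n with n=4. So L⁻¹{24/s^5} = t^4

Final answer: t^4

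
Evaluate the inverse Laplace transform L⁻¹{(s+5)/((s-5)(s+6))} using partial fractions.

Using partial fractions, f(t) = (10e^(5t) + e^(-6t))/11

Final answer: (10e^(5t) + e^(-6t))/11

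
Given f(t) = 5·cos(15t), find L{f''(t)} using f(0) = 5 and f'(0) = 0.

F(s) = 5s/(s² + 225). L{f''(t)} = s²F(s) - sf(0) - f'(0) = 5s³/(s² + 225) - 5s = (5s³ - 5s(s² + 225))/(s² + 225) = -1125s/(s² + 225)

Final answer: -1125s/(s² + 225)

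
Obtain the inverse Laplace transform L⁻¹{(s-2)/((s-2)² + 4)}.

Using frequency shift, L⁻¹{(s-2)/((s-2)² + 4)} = e^(2t)·cos(2t)

Final answer: e^(2t)·cos(2t)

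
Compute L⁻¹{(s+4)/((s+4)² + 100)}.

Using frequency shift: L⁻¹{(s-a)/((s-a)² + b²)} = e^(at)cos(bt). Here a=-4, b=10

Final answer: e^(-4t)·cos(10t)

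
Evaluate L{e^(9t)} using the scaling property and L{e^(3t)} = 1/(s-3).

Using L{f(at)} = (1/a)F(s/a) with a=3 and f(t) = e^(3t): L{e^(9t)} = (1/3) · 1/((s/3)-3) = (1/3) · 3/(s-9) = 1/(s-9)

Final answer: 1/(s-9)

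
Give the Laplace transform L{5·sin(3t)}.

L{sin(ωt)} = ω/(s² + ω²), so L{sin(3t)} = 3/(s² + 9). Then L{5·sin(3t)} = 5·3/(s² + 9) = 15/(s² + 9)

Final answer: 15/(s² + 9)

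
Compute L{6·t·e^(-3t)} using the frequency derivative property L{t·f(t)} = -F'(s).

L{e^(-3t)} = 1/(s+3). By frequency derivative: L{t·e^(-3t)} = -d/ds[1/(s+3)] = -(-1)/(s+3)² = 1/(s+3)². Then L{6·t·e^(-3t)} = 6·1/(s+3)² = 6/(s+3)²

Final answer: 6/(s+3)²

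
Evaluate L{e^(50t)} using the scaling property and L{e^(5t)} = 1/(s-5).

Using L{f(at)} = (1/a)F(s/a) with a=10 and f(t) = e^(5t): L{e^(50t)} = (1/10) · 1/((s/10)-5) = (1/10) · 10/(s-50) = 1/(s-50)

Final answer: 1/(s-50)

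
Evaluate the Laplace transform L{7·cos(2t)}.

L{cos(ωt)} = s/(s² + ω²), so L{cos(2t)} = s/(s² + 4). Then L{7·cos(2t)} = 7·s/(s² + 4) = 7s/(s² + 4)

Final answer: 7s/(s² + 4)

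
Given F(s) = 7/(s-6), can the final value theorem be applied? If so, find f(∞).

sF(s) = 7s/(s-6) has a pole at s = 6 in the right half-plane. Theorem does NOT apply (unstable system; f(t) = 7·e^(6t) grows without bound).

Final answer: Not applicable (unstable)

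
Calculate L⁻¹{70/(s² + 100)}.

This is the form c·a/(s² + a²) with a = 10, c = 7. L⁻¹ = 7·sin(10t)

Final answer: 7·sin(10t)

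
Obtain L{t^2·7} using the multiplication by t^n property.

L{7} = 7/s. d^1/ds^1[1/s] = -1/s². d^2/ds^2[1/s] = 2/s^3. So L{t^2} = (-1)^{2}·2/s^3 = 2/s^3. Then L{t^2·7} = 7·2/s^3 = 14/s^3

Final answer: 14/s^3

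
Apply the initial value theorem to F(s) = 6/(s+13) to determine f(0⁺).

f(0⁺) = lim_{s→∞} s·6/(s+13) = lim_{s→∞} 6s/(s+13) = 6

Final answer: 6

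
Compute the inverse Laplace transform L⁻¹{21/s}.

L⁻¹{c/s} = c, so L⁻¹{21/s} = 21

Final answer: 21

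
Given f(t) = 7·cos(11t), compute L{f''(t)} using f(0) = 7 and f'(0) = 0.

F(s) = 7s/(s² + 121). L{f''(t)} = s²F(s) - sf(0) - f'(0) = 7s³/(s² + 121) - 7s = (7s³ - 7s(s² + 121))/(s² + 121) = -847s/(s² + 121)

Final answer: -847s/(s² + 121)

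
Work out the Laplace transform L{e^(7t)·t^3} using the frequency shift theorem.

L{e^(at)·t^n} = n!/(s-a)^(n+1), so L{e^(7t)·t^3} = 6/(s-7)^4

Final answer: 6/(s-7)^4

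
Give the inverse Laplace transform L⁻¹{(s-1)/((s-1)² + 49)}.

Using frequency shift, L⁻¹{(s-1)/((s-1)² + 49)} = e^t·cos(7t)

Final answer: e^t·cos(7t)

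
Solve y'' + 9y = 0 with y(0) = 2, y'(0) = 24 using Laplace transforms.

L{y''} + 9L{y} = 0. s²Y - 2s - 24 + 9Y = 0. Y(s² + 9) = 2s + 24. Y = (2s + 24)/(s² + 9). Inverting: y(t) = 2cos(3t) + 8sin(3t)

Final answer: y(t) = 2cos(3t) + 8sin(3t)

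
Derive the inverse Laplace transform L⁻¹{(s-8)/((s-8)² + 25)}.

Using frequency shift, L⁻¹{(s-8)/((s-8)² + 25)} = e^(8t)·cos(5t)

Final answer: e^(8t)·cos(5t)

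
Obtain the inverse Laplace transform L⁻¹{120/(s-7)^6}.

L⁻¹{n!/(s-a)^(n+1)} = t^n·e^(at), so L⁻¹{120/(s-7)^6} = t^5·e^(7t)

Final answer: t^5·e^(7t)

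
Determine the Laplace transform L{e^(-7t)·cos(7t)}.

L{e^(at)·cos(ωt)} = (s-a)/((s-a)² + ω²), so L{e^(-7t)·cos(7t)} = (s+7)/((s+7)² + 49)

Final answer: (s+7)/((s+7)² + 49)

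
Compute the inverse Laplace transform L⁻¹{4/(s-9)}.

L⁻¹{1/(s-a)} = e^(at), so L⁻¹{1/(s-9)} = e^(9t), and L⁻¹{4/(s-9)} = 4·e^(9t)

Final answer: 4·e^(9t)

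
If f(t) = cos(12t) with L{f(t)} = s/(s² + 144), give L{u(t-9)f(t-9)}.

Time shift theorem: L{u(t-a)f(t-a)} = e^(-as)F(s). Here a=9, F(s) = s/(s² + 144), so L{u(t-9)f(t-9)} = e^(-9s)·s/(s² + 144)

Final answer: e^(-9s)·s/(s² + 144)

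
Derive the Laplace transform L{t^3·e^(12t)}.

L{t^n·e^(at)} = n!/(s-a)^(n+1), so L{t^3·e^(12t)} = 6/(s-12)^4

Final answer: 6/(s-12)^4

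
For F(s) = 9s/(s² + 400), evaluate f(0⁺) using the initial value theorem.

f(0⁺) = lim_{s→∞} s·9s/(s² + 400) = lim_{s→∞} 9s²/(s² + 400) = 9

Final answer: 9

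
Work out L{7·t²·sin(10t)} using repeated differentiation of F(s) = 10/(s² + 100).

F(s) = 10/(s² + 100). F'(s) = -20s/(s² + 100)². F''(s) = -20(100 - 3s²)/(s² + 100)³ = (60s² - 2000)/(s² + 100)³. So L{t²·sin(10t)} = (-1)² F''(s) = (60s² - 2000)/(s² + 100)³. Then L{7·t²·sin(10t)} = 7·(60s² - 2000)/(s² + 100)³ = (420s² - 14000)/(s² + 100)³

Final answer: (420s² - 14000)/(s² + 100)³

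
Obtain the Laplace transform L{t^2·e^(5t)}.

L{t^n·e^(at)} = n!/(s-a)^(n+1), so L{t^2·e^(5t)} = 2/(s-5)^3

Final answer: 2/(s-5)^3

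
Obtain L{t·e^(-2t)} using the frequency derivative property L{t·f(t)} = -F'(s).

L{e^(-2t)} = 1/(s+2). By frequency derivative: L{t·e^(-2t)} = -d/ds[1/(s+2)] = -(-1)/(s+2)² = 1/(s+2)²

Final answer: 1/(s+2)²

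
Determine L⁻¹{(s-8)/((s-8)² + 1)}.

Using frequency shift: L⁻¹{(s-a)/((s-a)² + b²)} = e^(at)cos(bt). Here a=8, b=1

Final answer: e^(8t)·cos(t)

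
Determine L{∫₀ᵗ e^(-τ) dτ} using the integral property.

L{∫₀ᵗ f(τ)dτ} = F(s)/s with F(s) = 1/(s+1), so L{∫₀ᵗ e^(-τ) dτ} = 1/(s(s+1))

Final answer: 1/(s(s+1))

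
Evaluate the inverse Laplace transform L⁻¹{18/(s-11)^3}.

L⁻¹{n!/(s-a)^(n+1)} = t^n·e^(at) with n=2, a=11. So L⁻¹{2/(s-11)^3} = t^2·e^(11t), and L⁻¹{18/(s-11)^3} = (18/2)·t^2·e^(11t) = 9·t^2·e^(11t)

Final answer: 9·t^2·e^(11t)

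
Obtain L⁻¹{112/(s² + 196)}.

This is the form c·a/(s² + a²) with a = 14, c = 8. L⁻¹ = 8·sin(14t)

Final answer: 8·sin(14t)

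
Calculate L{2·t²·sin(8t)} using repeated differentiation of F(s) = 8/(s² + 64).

F(s) = 8/(s² + 64). F'(s) = -16s/(s² + 64)². F''(s) = -16(64 - 3s²)/(s² + 64)³ = (48s² - 1024)/(s² + 64)³. So L{t²·sin(8t)} = (-1)² F''(s) = (48s² - 1024)/(s² + 64)³. Then L{2·t²·sin(8t)} = 2·(48s² - 1024)/(s² + 64)³ = (96s² - 2048)/(s² + 64)³

Final answer: (96s² - 2048)/(s² + 64)³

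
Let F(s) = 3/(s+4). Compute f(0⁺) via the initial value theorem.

f(0⁺) = lim_{s→∞} s·3/(s+4) = lim_{s→∞} 3s/(s+4) = 3

Final answer: 3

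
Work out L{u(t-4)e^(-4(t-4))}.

u(t-a)f(t-a) with f(t)=e^(-4t). L{e^(-4t)} = 1/(s+4). By time shift: e^(-4s)/(s+4)

Final answer: e^(-4s)/(s+4)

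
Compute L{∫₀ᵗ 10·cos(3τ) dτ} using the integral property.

L{∫₀ᵗ f(τ)dτ} = F(s)/s with F(s) = 10s/(s² + 9), so the result is (10s/(s² + 9))/s = 10/(s² + 9)

Final answer: 10/(s² + 9)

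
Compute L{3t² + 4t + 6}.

L{3t² + 4t + 6} = 3·2/s³ + 4/s² + 6/s = 6/s³ + 4/s² + 6/s

Final answer: 6/s³ + 4/s² + 6/s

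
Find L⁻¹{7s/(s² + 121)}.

This is the form c·s/(s² + a²) with a = 11, c = 7. L⁻¹ = 7·cos(11t)

Final answer: 7·cos(11t)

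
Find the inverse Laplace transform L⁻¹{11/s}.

L⁻¹{c/s} = c, so L⁻¹{11/s} = 11

Final answer: 11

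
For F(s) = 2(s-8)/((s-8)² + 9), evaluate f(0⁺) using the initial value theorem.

f(0⁺) = lim_{s→∞} sF(s) = lim_{s→∞} 2s(s-8)/((s-8)² + 9) = 2

Final answer: 2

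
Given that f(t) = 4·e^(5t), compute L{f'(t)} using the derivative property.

f(0) = 4, F(s) = 4/(s-5). L{f'(t)} = s·F(s) - f(0) = 4s/(s-5) - 4 = (4s - 4(s-5))/(s-5) = 20/(s-5)

Final answer: 20/(s-5)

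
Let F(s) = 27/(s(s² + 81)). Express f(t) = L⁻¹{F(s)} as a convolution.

27/(s(s² + 81)) = (1/s)·(27/(s² + 81)) = L{1}·L{3·sin(9t)}. So f(t) = 1*(3·sin(9t)) = ∫₀ᵗ 3·sin(9τ) dτ

Final answer: ∫₀ᵗ 3·sin(9τ) dτ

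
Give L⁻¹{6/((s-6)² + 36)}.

Form: b/((s-a)² + b²) → e^(at)sin(bt). With a=6, b=6

Final answer: e^(6t)·sin(6t)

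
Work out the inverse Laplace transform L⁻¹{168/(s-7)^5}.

L⁻¹{n!/(s-a)^(n+1)} = t^n·e^(at) with n=4, a=7. So L⁻¹{24/(s-7)^5} = t^4·e^(7t), and L⁻¹{168/(s-7)^5} = (168/24)·t^4·e^(7t) = 7·t^4·e^(7t)

Final answer: 7·t^4·e^(7t)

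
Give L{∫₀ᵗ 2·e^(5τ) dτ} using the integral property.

L{∫₀ᵗ f(τ)dτ} = F(s)/s with F(s) = 2/(s-5), so L{∫₀ᵗ 2·e^(5τ) dτ} = 2/(s(s-5))

Final answer: 2/(s(s-5))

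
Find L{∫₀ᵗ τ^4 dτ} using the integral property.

L{∫₀ᵗ f(τ)dτ} = F(s)/s with f(t) = t^4. F(s) = 24/s^5, so L{∫₀ᵗ τ^4 dτ} = (24/s^5)/s = 24/s^6. (Check: ∫₀ᵗ τ^4 dτ = t^5/5.)

Final answer: 24/s^6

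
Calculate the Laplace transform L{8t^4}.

L{8t^4} = 8 · L{t^4} = 8 · 24/s^5 = 192/s^5

Final answer: 192/s^5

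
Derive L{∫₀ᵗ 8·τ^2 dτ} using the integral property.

L{∫₀ᵗ f(τ)dτ} = F(s)/s with f(t) = 8t^2. F(s) = 16/s^3, so L{∫₀ᵗ 8·τ^2 dτ} = (16/s^3)/s = 16/s^4. (Check: ∫₀ᵗ 8·τ^2 dτ = 8t^3/3.)

Final answer: 16/s^4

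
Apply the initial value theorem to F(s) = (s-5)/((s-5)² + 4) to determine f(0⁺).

f(0⁺) = lim_{s→∞} sF(s) = lim_{s→∞} s(s-5)/((s-5)² + 4) = 1

Final answer: 1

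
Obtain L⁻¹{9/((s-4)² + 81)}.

Form: b/((s-a)² + b²) → e^(at)sin(bt). With a=4, b=9

Final answer: e^(4t)·sin(9t)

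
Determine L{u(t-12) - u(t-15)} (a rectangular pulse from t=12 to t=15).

L{u(t-a)} = e^(-as)/s. L{u(t-12) - u(t-15)} = (e^(-12s) - e^(-15s))/s

Final answer: (e^(-12s) - e^(-15s))/s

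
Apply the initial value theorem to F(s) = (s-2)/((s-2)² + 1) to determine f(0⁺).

f(0⁺) = lim_{s→∞} sF(s) = lim_{s→∞} s(s-2)/((s-2)² + 1) = 1

Final answer: 1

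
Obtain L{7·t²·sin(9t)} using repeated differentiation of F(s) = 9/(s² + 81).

F(s) = 9/(s² + 81). F'(s) = -18s/(s² + 81)². F''(s) = -18(81 - 3s²)/(s² + 81)³ = (54s² - 1458)/(s² + 81)³. So L{t²·sin(9t)} = (-1)² F''(s) = (54s² - 1458)/(s² + 81)³. Then L{7·t²·sin(9t)} = 7·(54s² - 1458)/(s² + 81)³ = (378s² - 10206)/(s² + 81)³

Final answer: (378s² - 10206)/(s² + 81)³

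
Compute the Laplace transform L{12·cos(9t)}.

L{cos(ωt)} = s/(s² + ω²), so L{cos(9t)} = s/(s² + 81). Then L{12·cos(9t)} = 12·s/(s² + 81) = 12s/(s² + 81)

Final answer: 12s/(s² + 81)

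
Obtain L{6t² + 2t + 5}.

L{6t² + 2t + 5} = 6·2/s³ + 2/s² + 5/s = 12/s³ + 2/s² + 5/s

Final answer: 12/s³ + 2/s² + 5/s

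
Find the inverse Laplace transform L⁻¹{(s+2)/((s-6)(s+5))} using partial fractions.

Using partial fractions, f(t) = (8e^(6t) + 3e^(-5t))/11

Final answer: (8e^(6t) + 3e^(-5t))/11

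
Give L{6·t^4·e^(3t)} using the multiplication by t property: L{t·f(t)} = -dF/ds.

Using L{t^n·e^(at)} = n!/(s-a)^(n+1), L{t^4·e^(3t)} = 24/(s-3)^5, so L{6·t^4·e^(3t)} = 6·24/(s-3)^5 = 144/(s-3)^5

Final answer: 144/(s-3)^5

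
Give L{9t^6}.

L{t^n} = n!/s^(n+1). So L{9t^6} = 9·6!/s^7 = 6480/s^7

Final answer: 6480/s^7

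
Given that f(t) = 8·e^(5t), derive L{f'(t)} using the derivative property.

f(0) = 8, F(s) = 8/(s-5). L{f'(t)} = s·F(s) - f(0) = 8s/(s-5) - 8 = (8s - 8(s-5))/(s-5) = 40/(s-5)

Final answer: 40/(s-5)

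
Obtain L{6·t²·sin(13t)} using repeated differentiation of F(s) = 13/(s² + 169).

F(s) = 13/(s² + 169). F'(s) = -26s/(s² + 169)². F''(s) = -26(169 - 3s²)/(s² + 169)³ = (78s² - 4394)/(s² + 169)³. So L{t²·sin(13t)} = (-1)² F''(s) = (78s² - 4394)/(s² + 169)³. Then L{6·t²·sin(13t)} = 6·(78s² - 4394)/(s² + 169)³ = (468s² - 26364)/(s² + 169)³

Final answer: (468s² - 26364)/(s² + 169)³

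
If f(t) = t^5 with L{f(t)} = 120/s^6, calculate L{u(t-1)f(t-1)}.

Time shift theorem: L{u(t-a)f(t-a)} = e^(-as)F(s). Here a=1, F(s) = 120/s^6, so L{u(t-1)f(t-1)} = e^(-s)·120/s^6

Final answer: e^(-s)·120/s^6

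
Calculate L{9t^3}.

L{t^n} = n!/s^(n+1). So L{9t^3} = 9·3!/s^4 = 54/s^4

Final answer: 54/s^4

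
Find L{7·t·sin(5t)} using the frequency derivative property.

L{sin(5t)} = 5/(s² + 25). By L{t·f(t)} = -F'(s): -d/ds[5/(s² + 25)] = -(5)·(-2s)/(s² + 25)² = 10s/(s² + 25)². Then L{7·t·sin(5t)} = 7·10s/(s² + 25)² = 70s/(s² + 25)²

Final answer: 70s/(s² + 25)²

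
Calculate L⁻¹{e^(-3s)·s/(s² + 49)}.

L⁻¹{s/(s² + 49)} = cos(7t). By the time shift theorem, L⁻¹{e^(-as)F(s)} = u(t-a)f(t-a) with a=3, so L⁻¹{e^(-3s)·s/(s² + 49)} = u(t-3)·cos(7(t-3))

Final answer: u(t-3)·cos(7(t-3))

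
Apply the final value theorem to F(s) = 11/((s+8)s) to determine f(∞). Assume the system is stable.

f(∞) = lim_{s→0} sF(s) = lim_{s→0} 11/(s+8) = 11/8

Final answer: 11/8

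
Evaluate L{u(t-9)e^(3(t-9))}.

u(t-a)f(t-a) with f(t)=e^(3t). L{e^(3t)} = 1/(s-3). By time shift: e^(-9s)/(s-3)

Final answer: e^(-9s)/(s-3)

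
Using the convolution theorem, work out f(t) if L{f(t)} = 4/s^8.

4/s^8 = (4/s)·(1/s^7) = L{4}·L{t^6/720}. By convolution, f(t) = 4*t^6/720 = ∫₀ᵗ 4·τ^6/720 dτ = 4·t^7/5040

Final answer: 4·t^7/5040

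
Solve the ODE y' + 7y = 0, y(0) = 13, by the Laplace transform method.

L{y'} + 7L{y} = 0. sY - 13 + 7Y = 0. Y(s+7) = 13. Y = 13/(s+7)

Final answer: y(t) = 13e^(-7t)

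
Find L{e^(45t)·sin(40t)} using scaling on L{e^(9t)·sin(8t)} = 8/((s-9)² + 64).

Scaling with a=5: L{e^(45t)·sin(40t)} = (1/5) · 8/((s/5-9)² + 64). Simplifying: 40/((s-45)² + 1600)

Final answer: 40/((s-45)² + 1600)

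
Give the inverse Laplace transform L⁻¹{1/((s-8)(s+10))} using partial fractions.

Decompose: A/(s-8) + B/(s+10). A = 1/18, B = -1/18. f(t) = (e^(8t) - e^(-10t))/18

Final answer: (e^(8t) - e^(-10t))/18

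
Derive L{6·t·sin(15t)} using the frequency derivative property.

L{sin(15t)} = 15/(s² + 225). By L{t·f(t)} = -F'(s): -d/ds[15/(s² + 225)] = -(15)·(-2s)/(s² + 225)² = 30s/(s² + 225)². Then L{6·t·sin(15t)} = 6·30s/(s² + 225)² = 180s/(s² + 225)²

Final answer: 180s/(s² + 225)²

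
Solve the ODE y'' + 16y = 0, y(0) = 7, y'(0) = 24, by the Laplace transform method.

L{y''} + 16L{y} = 0. s²Y - 7s - 24 + 16Y = 0. Y(s² + 16) = 7s + 24. Y = (7s + 24)/(s² + 16). Inverting: y(t) = 7cos(4t) + 6sin(4t)

Final answer: y(t) = 7cos(4t) + 6sin(4t)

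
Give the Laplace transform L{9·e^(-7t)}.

L{e^(at)} = 1/(s-a), so L{e^(-7t)} = 1/(s+7). Then L{9·e^(-7t)} = 9/(s+7)

Final answer: 9/(s+7)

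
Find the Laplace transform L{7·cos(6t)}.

L{cos(ωt)} = s/(s² + ω²), so L{cos(6t)} = s/(s² + 36). Then L{7·cos(6t)} = 7·s/(s² + 36) = 7s/(s² + 36)

Final answer: 7s/(s² + 36)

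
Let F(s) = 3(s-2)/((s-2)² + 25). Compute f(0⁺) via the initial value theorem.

f(0⁺) = lim_{s→∞} sF(s) = lim_{s→∞} 3s(s-2)/((s-2)² + 25) = 3

Final answer: 3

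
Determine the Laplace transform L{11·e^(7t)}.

L{e^(at)} = 1/(s-a), so L{e^(7t)} = 1/(s-7). Then L{11·e^(7t)} = 11/(s-7)

Final answer: 11/(s-7)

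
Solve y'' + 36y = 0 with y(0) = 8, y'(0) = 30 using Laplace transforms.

L{y''} + 36L{y} = 0. s²Y - 8s - 30 + 36Y = 0. Y(s² + 36) = 8s + 30. Y = (8s + 30)/(s² + 36). Inverting: y(t) = 8cos(6t) + 5sin(6t)

Final answer: y(t) = 8cos(6t) + 5sin(6t)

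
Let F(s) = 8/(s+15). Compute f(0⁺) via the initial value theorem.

f(0⁺) = lim_{s→∞} s·8/(s+15) = lim_{s→∞} 8s/(s+15) = 8

Final answer: 8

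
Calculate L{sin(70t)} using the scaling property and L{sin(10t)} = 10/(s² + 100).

Using L{f(at)} = (1/a)F(s/a) with a=7: L{sin(70t)} = (1/7) · 10/((s/7)² + 100) = (1/7) · 10·49/(s² + 4900) = 70/(s² + 4900)

Final answer: 70/(s² + 4900)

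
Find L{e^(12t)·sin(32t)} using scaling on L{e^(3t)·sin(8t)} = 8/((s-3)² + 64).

Scaling with a=4: L{e^(12t)·sin(32t)} = (1/4) · 8/((s/4-3)² + 64). Simplifying: 32/((s-12)² + 1024)

Final answer: 32/((s-12)² + 1024)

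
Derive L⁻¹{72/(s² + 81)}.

This is the form c·a/(s² + a²) with a = 9, c = 8. L⁻¹ = 8·sin(9t)

Final answer: 8·sin(9t)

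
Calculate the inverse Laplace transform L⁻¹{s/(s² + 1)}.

L⁻¹{s/(s² + 1)} = cos(t)

Final answer: cos(t)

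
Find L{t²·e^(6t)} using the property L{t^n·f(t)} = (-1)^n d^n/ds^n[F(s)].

L{e^(6t)} = 1/(s-6). d/ds[1/(s-6)] = -1/(s-6)². d²/ds²[1/(s-6)] = 2/(s-6)³. So L{t²·e^(6t)} = (-1)² · 2/(s-6)³ = 2/(s-6)³

Final answer: 2/(s-6)³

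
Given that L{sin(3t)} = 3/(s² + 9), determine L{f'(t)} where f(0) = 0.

L{f'(t)} = s·F(s) - f(0) = s·3/(s² + 9) - 0 = 3s/(s² + 9)

Final answer: 3s/(s² + 9)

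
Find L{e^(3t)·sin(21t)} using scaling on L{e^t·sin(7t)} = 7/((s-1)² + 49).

Scaling with a=3: L{e^(3t)·sin(21t)} = (1/3) · 7/((s/3-1)² + 49). Simplifying: 21/((s-3)² + 441)

Final answer: 21/((s-3)² + 441)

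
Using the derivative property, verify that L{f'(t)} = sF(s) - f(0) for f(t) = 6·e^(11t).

f'(t) = 66e^(11t). Direct: L{f'(t)} = 66/(s-11). Property: s·6/(s-11) - 6 = (6s - 6(s-11))/(s-11) = 66/(s-11). ✓

Final answer: 66/(s-11)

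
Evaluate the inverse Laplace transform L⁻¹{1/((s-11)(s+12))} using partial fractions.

Decompose: A/(s-11) + B/(s+12). A = 1/23, B = -1/23. f(t) = (e^(11t) - e^(-12t))/23

Final answer: (e^(11t) - e^(-12t))/23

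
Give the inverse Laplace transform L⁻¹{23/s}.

L⁻¹{c/s} = c, so L⁻¹{23/s} = 23

Final answer: 23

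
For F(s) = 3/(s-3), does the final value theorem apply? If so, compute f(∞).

sF(s) = 3s/(s-3) has a pole at s = 3 in the right half-plane. Theorem does NOT apply (unstable system; f(t) = 3·e^(3t) grows without bound).

Final answer: Not applicable (unstable)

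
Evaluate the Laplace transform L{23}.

L{23} = 23 · L{1} = 23/s

Final answer: 23/s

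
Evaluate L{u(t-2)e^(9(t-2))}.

u(t-a)f(t-a) with f(t)=e^(9t). L{e^(9t)} = 1/(s-9). By time shift: e^(-2s)/(s-9)

Final answer: e^(-2s)/(s-9)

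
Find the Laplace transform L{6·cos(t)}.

L{cos(ωt)} = s/(s² + ω²), so L{cos(t)} = s/(s² + 1). Then L{6·cos(t)} = 6·s/(s² + 1) = 6s/(s² + 1)

Final answer: 6s/(s² + 1)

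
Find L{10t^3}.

L{t^n} = n!/s^(n+1). So L{10t^3} = 10·3!/s^4 = 60/s^4

Final answer: 60/s^4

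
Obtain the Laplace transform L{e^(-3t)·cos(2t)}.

L{e^(at)·cos(ωt)} = (s-a)/((s-a)² + ω²), so L{e^(-3t)·cos(2t)} = (s+3)/((s+3)² + 4)

Final answer: (s+3)/((s+3)² + 4)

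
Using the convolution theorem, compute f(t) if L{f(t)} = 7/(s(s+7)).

7/(s(s+7)) = (7/s)·(1/(s+7)) = L{7}·L{e^(-7t)}. By convolution, f(t) = 7*e^(-7t) = ∫₀ᵗ 7·e^(-7τ) dτ = 7·(1 - e^(-7t))/7

Final answer: 7·(1 - e^(-7t))/7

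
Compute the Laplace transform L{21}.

L{21} = 21 · L{1} = 21/s

Final answer: 21/s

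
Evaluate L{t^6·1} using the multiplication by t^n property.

L{1} = 1/s. d^1/ds^1[1/s] = -1/s². d^2/ds^2[1/s] = 2/s^3. d^3/ds^3[1/s] = -6/s^4. d^4/ds^4[1/s] = 24/s^5. d^5/ds^5[1/s] = -120/s^6. d^6/ds^6[1/s] = 720/s^7. So L{t^6} = (-1)^{6}·720/s^7 = 720/s^7

Final answer: 720/s^7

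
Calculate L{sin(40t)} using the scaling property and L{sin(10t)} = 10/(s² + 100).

Using L{f(at)} = (1/a)F(s/a) with a=4: L{sin(40t)} = (1/4) · 10/((s/4)² + 100) = (1/4) · 10·16/(s² + 1600) = 40/(s² + 1600)

Final answer: 40/(s² + 1600)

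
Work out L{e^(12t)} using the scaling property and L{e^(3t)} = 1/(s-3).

Using L{f(at)} = (1/a)F(s/a) with a=4 and f(t) = e^(3t): L{e^(12t)} = (1/4) · 1/((s/4)-3) = (1/4) · 4/(s-12) = 1/(s-12)

Final answer: 1/(s-12)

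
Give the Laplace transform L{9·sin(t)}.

L{sin(ωt)} = ω/(s² + ω²), so L{sin(t)} = 1/(s² + 1). Then L{9·sin(t)} = 9·1/(s² + 1) = 9/(s² + 1)

Final answer: 9/(s² + 1)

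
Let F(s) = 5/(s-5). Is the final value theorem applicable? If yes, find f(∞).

sF(s) = 5s/(s-5) has a pole at s = 5 in the right half-plane. Theorem does NOT apply (unstable system; f(t) = 5·e^(5t) grows without bound).

Final answer: Not applicable (unstable)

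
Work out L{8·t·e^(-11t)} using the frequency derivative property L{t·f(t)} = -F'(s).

L{e^(-11t)} = 1/(s+11). By frequency derivative: L{t·e^(-11t)} = -d/ds[1/(s+11)] = -(-1)/(s+11)² = 1/(s+11)². Then L{8·t·e^(-11t)} = 8·1/(s+11)² = 8/(s+11)²

Final answer: 8/(s+11)²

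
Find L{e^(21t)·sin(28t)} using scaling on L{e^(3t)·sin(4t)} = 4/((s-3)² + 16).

Scaling with a=7: L{e^(21t)·sin(28t)} = (1/7) · 4/((s/7-3)² + 16). Simplifying: 28/((s-21)² + 784)

Final answer: 28/((s-21)² + 784)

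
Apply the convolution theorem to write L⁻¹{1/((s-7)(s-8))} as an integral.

1/((s-7)(s-8)) = (1/(s-7))·(1/(s-8)) = L{e^(7t)}·L{e^(8t)}. So f(t) = e^(7t)*e^(8t) = ∫₀ᵗ e^(7τ)·e^(8(t-τ)) dτ

Final answer: ∫₀ᵗ e^(7τ)·e^(8(t-τ)) dτ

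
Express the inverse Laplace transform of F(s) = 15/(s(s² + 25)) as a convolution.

15/(s(s² + 25)) = (1/s)·(15/(s² + 25)) = L{1}·L{3·sin(5t)}. So f(t) = 1*(3·sin(5t)) = ∫₀ᵗ 3·sin(5τ) dτ

Final answer: ∫₀ᵗ 3·sin(5τ) dτ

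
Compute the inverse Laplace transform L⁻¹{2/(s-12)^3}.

L⁻¹{n!/(s-a)^(n+1)} = t^n·e^(at), so L⁻¹{2/(s-12)^3} = t^2·e^(12t)

Final answer: t^2·e^(12t)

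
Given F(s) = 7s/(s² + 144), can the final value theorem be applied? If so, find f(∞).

The final value theorem requires all poles of sF(s) in the left half-plane. sF(s) = 7s²/(s² + 144) has poles at s = ±12i (imaginary axis). Theorem does NOT apply (oscillatory system).

Final answer: Not applicable (oscillatory)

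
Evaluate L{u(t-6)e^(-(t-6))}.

u(t-a)f(t-a) with f(t)=e^(-t). L{e^(-t)} = 1/(s+1). By time shift: e^(-6s)/(s+1)

Final answer: e^(-6s)/(s+1)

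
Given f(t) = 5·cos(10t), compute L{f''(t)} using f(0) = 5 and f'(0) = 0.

F(s) = 5s/(s² + 100). L{f''(t)} = s²F(s) - sf(0) - f'(0) = 5s³/(s² + 100) - 5s = (5s³ - 5s(s² + 100))/(s² + 100) = -500s/(s² + 100)

Final answer: -500s/(s² + 100)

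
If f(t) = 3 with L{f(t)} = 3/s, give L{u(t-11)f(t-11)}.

Time shift theorem: L{u(t-a)f(t-a)} = e^(-as)F(s). Here a=11, F(s) = 3/s, so L{u(t-11)f(t-11)} = e^(-11s)·3/s

Final answer: e^(-11s)·3/s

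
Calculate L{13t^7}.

L{t^n} = n!/s^(n+1). So L{13t^7} = 13·7!/s^8 = 65520/s^8

Final answer: 65520/s^8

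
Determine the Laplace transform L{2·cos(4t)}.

L{cos(ωt)} = s/(s² + ω²), so L{cos(4t)} = s/(s² + 16). Then L{2·cos(4t)} = 2·s/(s² + 16) = 2s/(s² + 16)

Final answer: 2s/(s² + 16)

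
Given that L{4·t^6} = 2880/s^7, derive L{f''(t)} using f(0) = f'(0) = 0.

L{f''(t)} = s²F(s) - sf(0) - f'(0) = s²·2880/s^7 - 0 - 0 = 2880/s^5

Final answer: 2880/s^5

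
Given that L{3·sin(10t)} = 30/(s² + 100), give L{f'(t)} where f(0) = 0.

L{f'(t)} = s·F(s) - f(0) = s·30/(s² + 100) - 0 = 30s/(s² + 100)

Final answer: 30s/(s² + 100)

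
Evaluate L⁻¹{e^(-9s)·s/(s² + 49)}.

L⁻¹{s/(s² + 49)} = cos(7t). By the time shift theorem, L⁻¹{e^(-as)F(s)} = u(t-a)f(t-a) with a=9, so L⁻¹{e^(-9s)·s/(s² + 49)} = u(t-9)·cos(7(t-9))

Final answer: u(t-9)·cos(7(t-9))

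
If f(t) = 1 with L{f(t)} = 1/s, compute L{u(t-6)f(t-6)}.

Time shift theorem: L{u(t-a)f(t-a)} = e^(-as)F(s). Here a=6, F(s) = 1/s, so L{u(t-6)f(t-6)} = e^(-6s)·1/s

Final answer: e^(-6s)·1/s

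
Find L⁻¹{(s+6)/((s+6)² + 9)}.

Using frequency shift: L⁻¹{(s-a)/((s-a)² + b²)} = e^(at)cos(bt). Here a=-6, b=3

Final answer: e^(-6t)·cos(3t)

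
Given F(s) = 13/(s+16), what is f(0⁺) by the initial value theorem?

f(0⁺) = lim_{s→∞} s·13/(s+16) = lim_{s→∞} 13s/(s+16) = 13

Final answer: 13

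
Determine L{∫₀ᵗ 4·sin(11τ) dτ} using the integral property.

L{∫₀ᵗ f(τ)dτ} = F(s)/s with F(s) = 44/(s² + 121), so the result is (44/(s² + 121))/s = 44/(s(s² + 121))

Final answer: 44/(s(s² + 121))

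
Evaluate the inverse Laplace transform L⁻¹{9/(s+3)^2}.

L⁻¹{n!/(s-a)^(n+1)} = t^n·e^(at) with n=1, a=-3. So L⁻¹{1/(s+3)^2} = t·e^(-3t), and L⁻¹{9/(s+3)^2} = (9/1)·t·e^(-3t) = 9·t·e^(-3t)

Final answer: 9·t·e^(-3t)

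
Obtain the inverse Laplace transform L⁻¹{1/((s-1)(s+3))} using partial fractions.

Decompose: A/(s-1) + B/(s+3). A = 1/4, B = -1/4. f(t) = (e^t - e^(-3t))/4

Final answer: (e^t - e^(-3t))/4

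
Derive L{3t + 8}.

L{3t + 8} = 3·L{t} + 8·L{1} = 3/s² + 8/s

Final answer: 3/s² + 8/s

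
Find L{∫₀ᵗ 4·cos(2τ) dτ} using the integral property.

L{∫₀ᵗ f(τ)dτ} = F(s)/s with F(s) = 4s/(s² + 4), so the result is (4s/(s² + 4))/s = 4/(s² + 4)

Final answer: 4/(s² + 4)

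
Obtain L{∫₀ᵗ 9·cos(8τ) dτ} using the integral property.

L{∫₀ᵗ f(τ)dτ} = F(s)/s with F(s) = 9s/(s² + 64), so the result is (9s/(s² + 64))/s = 9/(s² + 64)

Final answer: 9/(s² + 64)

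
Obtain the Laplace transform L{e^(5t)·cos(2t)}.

L{e^(at)·cos(ωt)} = (s-a)/((s-a)² + ω²), so L{e^(5t)·cos(2t)} = (s-5)/((s-5)² + 4)

Final answer: (s-5)/((s-5)² + 4)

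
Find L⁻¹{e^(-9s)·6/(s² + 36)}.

L⁻¹{6/(s² + 36)} = sin(6t). By the time shift theorem, L⁻¹{e^(-as)F(s)} = u(t-a)f(t-a) with a=9, so L⁻¹{e^(-9s)·6/(s² + 36)} = u(t-9)·sin(6(t-9))

Final answer: u(t-9)·sin(6(t-9))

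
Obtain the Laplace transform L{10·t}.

L{t^n} = n!/s^(n+1), so L{t} = 1/s^2. Then L{10·t} = 10·1/s^2 = 10/s^2

Final answer: 10/s^2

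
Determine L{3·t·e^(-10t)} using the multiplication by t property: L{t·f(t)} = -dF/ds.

Using L{t^n·e^(at)} = n!/(s-a)^(n+1), L{t·e^(-10t)} = 1/(s+10)^2, so L{3·t·e^(-10t)} = 3·1/(s+10)^2 = 3/(s+10)^2

Final answer: 3/(s+10)^2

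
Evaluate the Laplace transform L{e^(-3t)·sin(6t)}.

L{e^(at)·sin(ωt)} = ω/((s-a)² + ω²), so L{e^(-3t)·sin(6t)} = 6/((s+3)² + 36)

Final answer: 6/((s+3)² + 36)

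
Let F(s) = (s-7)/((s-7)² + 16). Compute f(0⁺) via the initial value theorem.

f(0⁺) = lim_{s→∞} sF(s) = lim_{s→∞} s(s-7)/((s-7)² + 16) = 1

Final answer: 1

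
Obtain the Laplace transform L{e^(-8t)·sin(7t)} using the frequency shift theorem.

Frequency shift: L{e^(at)f(t)} = F(s-a). L{e^(-8t)·sin(7t)} = 7/((s+8)² + 49)

Final answer: 7/((s+8)² + 49)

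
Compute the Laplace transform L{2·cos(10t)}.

L{cos(ωt)} = s/(s² + ω²), so L{cos(10t)} = s/(s² + 100). Then L{2·cos(10t)} = 2·s/(s² + 100) = 2s/(s² + 100)

Final answer: 2s/(s² + 100)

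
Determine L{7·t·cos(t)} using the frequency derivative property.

L{cos(t)} = s/(s² + 1). Derivative: d/ds[s/(s² + 1)] = [(s² + 1) - s·2s]/(s² + 1)² = (1 - s²)/(s² + 1)². So L{t·cos(t)} = -F'(s) = (s² - 1)/(s² + 1)². Then L{7·t·cos(t)} = 7·(s² - 1)/(s² + 1)²

Final answer: 7·(s² - 1)/(s² + 1)²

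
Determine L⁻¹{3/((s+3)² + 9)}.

Form: b/((s-a)² + b²) → e^(at)sin(bt). With a=-3, b=3

Final answer: e^(-3t)·sin(3t)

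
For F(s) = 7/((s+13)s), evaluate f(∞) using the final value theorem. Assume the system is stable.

f(∞) = lim_{s→0} sF(s) = lim_{s→0} 7/(s+13) = 7/13

Final answer: 7/13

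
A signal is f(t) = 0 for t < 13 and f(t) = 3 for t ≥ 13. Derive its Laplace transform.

f(t) = 3·u(t-13). L{u(t-13)} = e^(-13s)/s, so L{f(t)} = 3·e^(-13s)/s

Final answer: 3·e^(-13s)/s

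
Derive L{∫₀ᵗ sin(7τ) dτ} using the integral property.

L{∫₀ᵗ f(τ)dτ} = F(s)/s with F(s) = 7/(s² + 49), so the result is (7/(s² + 49))/s = 7/(s(s² + 49))

Final answer: 7/(s(s² + 49))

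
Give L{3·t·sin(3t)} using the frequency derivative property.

L{sin(3t)} = 3/(s² + 9). By L{t·f(t)} = -F'(s): -d/ds[3/(s² + 9)] = -(3)·(-2s)/(s² + 9)² = 6s/(s² + 9)². Then L{3·t·sin(3t)} = 3·6s/(s² + 9)² = 18s/(s² + 9)²

Final answer: 18s/(s² + 9)²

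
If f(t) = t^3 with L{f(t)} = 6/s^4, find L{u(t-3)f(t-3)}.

Time shift theorem: L{u(t-a)f(t-a)} = e^(-as)F(s). Here a=3, F(s) = 6/s^4, so L{u(t-3)f(t-3)} = e^(-3s)·6/s^4

Final answer: e^(-3s)·6/s^4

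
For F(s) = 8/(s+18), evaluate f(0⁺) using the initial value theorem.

f(0⁺) = lim_{s→∞} s·8/(s+18) = lim_{s→∞} 8s/(s+18) = 8

Final answer: 8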